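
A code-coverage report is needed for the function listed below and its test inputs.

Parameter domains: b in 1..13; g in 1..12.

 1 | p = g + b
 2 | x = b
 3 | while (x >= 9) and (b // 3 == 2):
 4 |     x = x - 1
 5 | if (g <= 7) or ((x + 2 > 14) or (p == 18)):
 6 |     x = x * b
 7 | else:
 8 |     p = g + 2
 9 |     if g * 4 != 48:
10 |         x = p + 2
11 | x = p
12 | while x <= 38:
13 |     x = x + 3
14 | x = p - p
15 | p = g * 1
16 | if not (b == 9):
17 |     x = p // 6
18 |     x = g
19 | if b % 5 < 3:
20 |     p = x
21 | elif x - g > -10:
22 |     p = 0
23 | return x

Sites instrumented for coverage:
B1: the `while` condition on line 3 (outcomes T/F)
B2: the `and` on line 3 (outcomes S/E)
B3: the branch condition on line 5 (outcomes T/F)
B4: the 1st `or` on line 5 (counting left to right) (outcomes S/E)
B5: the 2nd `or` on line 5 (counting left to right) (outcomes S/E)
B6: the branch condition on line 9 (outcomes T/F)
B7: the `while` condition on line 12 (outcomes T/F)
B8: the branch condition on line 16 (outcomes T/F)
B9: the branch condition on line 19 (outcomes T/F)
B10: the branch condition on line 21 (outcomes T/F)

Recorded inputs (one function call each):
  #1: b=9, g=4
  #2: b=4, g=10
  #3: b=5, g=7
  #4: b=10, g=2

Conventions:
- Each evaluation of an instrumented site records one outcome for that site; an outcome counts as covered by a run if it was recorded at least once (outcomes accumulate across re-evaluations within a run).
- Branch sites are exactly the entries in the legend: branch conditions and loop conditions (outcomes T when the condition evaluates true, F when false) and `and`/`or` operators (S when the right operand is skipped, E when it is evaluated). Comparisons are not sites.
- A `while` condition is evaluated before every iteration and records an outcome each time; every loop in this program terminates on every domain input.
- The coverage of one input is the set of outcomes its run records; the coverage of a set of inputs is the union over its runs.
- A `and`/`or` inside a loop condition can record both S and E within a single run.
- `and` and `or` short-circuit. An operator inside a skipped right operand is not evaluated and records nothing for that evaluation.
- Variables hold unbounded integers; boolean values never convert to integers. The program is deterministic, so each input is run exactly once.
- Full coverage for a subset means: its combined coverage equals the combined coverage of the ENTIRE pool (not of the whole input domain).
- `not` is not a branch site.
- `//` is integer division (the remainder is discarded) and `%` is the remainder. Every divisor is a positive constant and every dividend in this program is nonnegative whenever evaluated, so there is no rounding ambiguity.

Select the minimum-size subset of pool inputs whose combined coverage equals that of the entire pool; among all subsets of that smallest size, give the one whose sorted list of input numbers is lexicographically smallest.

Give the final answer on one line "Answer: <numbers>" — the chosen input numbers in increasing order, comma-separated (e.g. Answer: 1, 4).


test 1 (b=9, g=4) fires B2->E, B1->F, B4->S, B3->T, B7->T, B7->T, B7->T, B7->T, B7->T, B7->T, B7->T, B7->T, B7->T, B7->F, ...; hits B1=F, B2=E, B3=T, B4=S, B7=T, B7=F, B8=F, B9=F, B10=T
test 2 (b=4, g=10) fires B2->S, B1->F, B4->E, B5->E, B3->F, B6->T, B7->T, B7->T, B7->T, B7->T, B7->T, B7->T, B7->T, B7->T, ...; hits B1=F, B2=S, B3=F, B4=E, B5=E, B6=T, B7=T, B7=F, B8=T, B9=F, B10=T
test 3 (b=5, g=7) fires B2->S, B1->F, B4->S, B3->T, B7->T, B7->T, B7->T, B7->T, B7->T, B7->T, B7->T, B7->T, B7->T, B7->F, ...; hits B1=F, B2=S, B3=T, B4=S, B7=T, B7=F, B8=T, B9=T
test 4 (b=10, g=2) fires B2->E, B1->F, B4->S, B3->T, B7->T, B7->T, B7->T, B7->T, B7->T, B7->T, B7->T, B7->T, B7->T, B7->F, ...; hits B1=F, B2=E, B3=T, B4=S, B7=T, B7=F, B8=T, B9=T
together the pool reaches 16 outcomes: B1=F, B2=S, B2=E, B3=T, B3=F, B4=S, B4=E, B5=E, B6=T, B7=T, B7=F, B8=T, B8=F, B9=T, B9=F, B10=T
every size-1 subset falls short of the 16 outcomes (best: 11/16)
every size-2 subset falls short of the 16 outcomes (best: 15/16)
inputs {1, 2, 3} (size 3) cover everything; no size-3 subset with a lexicographically smaller index list covers all 16
Answer: 1, 2, 3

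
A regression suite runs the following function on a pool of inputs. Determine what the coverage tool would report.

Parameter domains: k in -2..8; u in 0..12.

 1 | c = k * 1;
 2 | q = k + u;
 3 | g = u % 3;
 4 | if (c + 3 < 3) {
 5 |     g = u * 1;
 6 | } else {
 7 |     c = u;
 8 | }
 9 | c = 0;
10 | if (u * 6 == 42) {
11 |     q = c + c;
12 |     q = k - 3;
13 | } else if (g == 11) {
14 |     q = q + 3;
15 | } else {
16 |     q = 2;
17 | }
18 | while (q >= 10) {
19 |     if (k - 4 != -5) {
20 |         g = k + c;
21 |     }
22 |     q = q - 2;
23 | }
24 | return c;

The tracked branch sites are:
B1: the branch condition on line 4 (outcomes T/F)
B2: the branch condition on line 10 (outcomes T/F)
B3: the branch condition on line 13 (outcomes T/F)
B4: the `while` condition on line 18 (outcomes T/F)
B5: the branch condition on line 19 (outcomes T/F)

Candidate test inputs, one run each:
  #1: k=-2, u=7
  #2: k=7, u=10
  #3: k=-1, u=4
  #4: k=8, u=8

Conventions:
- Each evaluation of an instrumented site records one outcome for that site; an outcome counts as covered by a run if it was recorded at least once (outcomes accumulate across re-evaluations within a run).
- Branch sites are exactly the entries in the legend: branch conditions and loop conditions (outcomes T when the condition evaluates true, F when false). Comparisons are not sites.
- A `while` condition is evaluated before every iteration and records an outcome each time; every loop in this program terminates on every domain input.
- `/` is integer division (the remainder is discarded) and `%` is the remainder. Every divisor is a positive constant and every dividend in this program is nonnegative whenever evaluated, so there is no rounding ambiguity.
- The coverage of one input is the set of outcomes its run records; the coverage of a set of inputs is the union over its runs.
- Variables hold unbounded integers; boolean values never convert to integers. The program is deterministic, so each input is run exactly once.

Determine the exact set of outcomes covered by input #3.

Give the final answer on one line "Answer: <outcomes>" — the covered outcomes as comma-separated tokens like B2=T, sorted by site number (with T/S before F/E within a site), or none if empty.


Event log for input #3 (k=-1, u=4):
  B1->T, B2->F, B3->F, B4->F
distinct outcomes covered: B1=T, B2=F, B3=F, B4=F
Answer: B1=T, B2=F, B3=F, B4=F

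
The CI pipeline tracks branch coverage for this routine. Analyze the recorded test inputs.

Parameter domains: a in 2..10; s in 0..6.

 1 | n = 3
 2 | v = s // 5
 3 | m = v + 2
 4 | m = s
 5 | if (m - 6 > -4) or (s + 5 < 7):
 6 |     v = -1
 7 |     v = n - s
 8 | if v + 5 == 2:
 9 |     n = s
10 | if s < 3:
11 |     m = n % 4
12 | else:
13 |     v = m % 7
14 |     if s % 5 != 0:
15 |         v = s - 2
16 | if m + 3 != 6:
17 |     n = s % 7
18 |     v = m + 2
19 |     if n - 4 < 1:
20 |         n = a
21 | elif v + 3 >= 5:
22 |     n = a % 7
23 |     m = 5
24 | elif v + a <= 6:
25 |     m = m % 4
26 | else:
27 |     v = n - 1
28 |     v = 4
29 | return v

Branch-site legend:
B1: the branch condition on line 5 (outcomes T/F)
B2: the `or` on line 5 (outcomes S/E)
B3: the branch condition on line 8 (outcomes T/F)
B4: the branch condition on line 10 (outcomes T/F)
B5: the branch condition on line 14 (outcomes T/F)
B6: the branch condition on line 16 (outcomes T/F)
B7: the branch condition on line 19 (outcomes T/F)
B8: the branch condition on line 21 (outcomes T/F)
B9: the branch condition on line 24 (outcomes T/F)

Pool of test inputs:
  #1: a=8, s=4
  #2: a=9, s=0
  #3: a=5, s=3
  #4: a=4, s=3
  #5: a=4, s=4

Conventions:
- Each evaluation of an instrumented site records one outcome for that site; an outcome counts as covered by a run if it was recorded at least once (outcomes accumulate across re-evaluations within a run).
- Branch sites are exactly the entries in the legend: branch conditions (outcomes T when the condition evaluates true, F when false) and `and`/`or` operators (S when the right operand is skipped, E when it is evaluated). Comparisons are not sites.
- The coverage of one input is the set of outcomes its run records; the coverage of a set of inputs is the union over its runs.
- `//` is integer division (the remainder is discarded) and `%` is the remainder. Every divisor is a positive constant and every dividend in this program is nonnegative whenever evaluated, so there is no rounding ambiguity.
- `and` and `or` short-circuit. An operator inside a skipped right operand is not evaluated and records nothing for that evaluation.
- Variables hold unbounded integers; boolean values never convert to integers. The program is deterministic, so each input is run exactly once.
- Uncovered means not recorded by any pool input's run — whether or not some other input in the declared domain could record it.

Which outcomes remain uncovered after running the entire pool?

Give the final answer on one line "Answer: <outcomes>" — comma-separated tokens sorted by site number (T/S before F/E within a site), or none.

test 1 (a=8, s=4) fires B2->S, B1->T, B3->F, B4->F, B5->T, B6->T, B7->T; hits B1=T, B2=S, B3=F, B4=F, B5=T, B6=T, B7=T
test 2 (a=9, s=0) fires B2->E, B1->T, B3->F, B4->T, B6->F, B8->T; hits B1=T, B2=E, B3=F, B4=T, B6=F, B8=T
test 3 (a=5, s=3) fires B2->S, B1->T, B3->F, B4->F, B5->T, B6->F, B8->F, B9->T; hits B1=T, B2=S, B3=F, B4=F, B5=T, B6=F, B8=F, B9=T
test 4 (a=4, s=3) fires B2->S, B1->T, B3->F, B4->F, B5->T, B6->F, B8->F, B9->T; hits B1=T, B2=S, B3=F, B4=F, B5=T, B6=F, B8=F, B9=T
test 5 (a=4, s=4) fires B2->S, B1->T, B3->F, B4->F, B5->T, B6->T, B7->T; hits B1=T, B2=S, B3=F, B4=F, B5=T, B6=T, B7=T
union over the pool: B1=T, B2=S, B2=E, B3=F, B4=T, B4=F, B5=T, B6=T, B6=F, B7=T, B8=T, B8=F, B9=T
uncovered (5 of 18): B1=F, B3=T, B5=F, B7=F, B9=F

Answer: B1=F, B3=T, B5=F, B7=F, B9=F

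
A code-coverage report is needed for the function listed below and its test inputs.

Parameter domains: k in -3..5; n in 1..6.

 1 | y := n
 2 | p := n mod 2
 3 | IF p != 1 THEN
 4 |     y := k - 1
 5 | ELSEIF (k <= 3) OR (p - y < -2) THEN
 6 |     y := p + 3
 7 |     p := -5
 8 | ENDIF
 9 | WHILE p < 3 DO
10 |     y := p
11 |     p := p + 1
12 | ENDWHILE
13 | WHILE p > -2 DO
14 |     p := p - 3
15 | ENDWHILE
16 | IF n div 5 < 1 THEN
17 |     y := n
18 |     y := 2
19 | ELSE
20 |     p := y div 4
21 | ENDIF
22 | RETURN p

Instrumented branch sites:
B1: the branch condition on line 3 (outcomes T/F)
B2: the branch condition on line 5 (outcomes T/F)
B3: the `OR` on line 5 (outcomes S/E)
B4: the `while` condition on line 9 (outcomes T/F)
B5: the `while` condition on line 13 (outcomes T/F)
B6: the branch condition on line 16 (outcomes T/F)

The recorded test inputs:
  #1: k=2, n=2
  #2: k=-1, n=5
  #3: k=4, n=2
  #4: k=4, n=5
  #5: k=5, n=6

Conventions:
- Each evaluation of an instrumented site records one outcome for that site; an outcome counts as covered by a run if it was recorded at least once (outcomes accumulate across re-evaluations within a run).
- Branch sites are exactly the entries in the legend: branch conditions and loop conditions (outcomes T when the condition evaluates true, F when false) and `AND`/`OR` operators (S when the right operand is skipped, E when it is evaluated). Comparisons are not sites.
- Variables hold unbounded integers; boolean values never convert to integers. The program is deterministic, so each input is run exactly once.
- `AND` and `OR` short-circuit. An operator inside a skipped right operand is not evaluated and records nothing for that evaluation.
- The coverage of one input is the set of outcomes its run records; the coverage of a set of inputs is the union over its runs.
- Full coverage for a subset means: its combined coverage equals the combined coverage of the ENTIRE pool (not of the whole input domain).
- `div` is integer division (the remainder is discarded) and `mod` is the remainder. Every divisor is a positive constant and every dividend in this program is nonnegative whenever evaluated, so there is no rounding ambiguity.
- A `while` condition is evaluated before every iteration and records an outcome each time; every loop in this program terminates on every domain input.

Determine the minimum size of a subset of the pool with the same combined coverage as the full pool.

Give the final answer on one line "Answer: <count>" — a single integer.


test 1 (k=2, n=2) hits B1=T, B4=T, B4=F, B5=T, B5=F, B6=T
test 2 (k=-1, n=5) hits B1=F, B2=T, B3=S, B4=T, B4=F, B5=T, B5=F, B6=F
test 3 (k=4, n=2) hits B1=T, B4=T, B4=F, B5=T, B5=F, B6=T
test 4 (k=4, n=5) hits B1=F, B2=T, B3=E, B4=T, B4=F, B5=T, B5=F, B6=F
test 5 (k=5, n=6) hits B1=T, B4=T, B4=F, B5=T, B5=F, B6=F
union over all inputs: B1=T, B1=F, B2=T, B3=S, B3=E, B4=T, B4=F, B5=T, B5=F, B6=T, B6=F (11 outcomes)
checked all size-1 subsets: none covers 11 outcomes (max 8/11)
checked all size-2 subsets: none covers 11 outcomes (max 10/11)
at size 3, {1, 2, 4} reaches all 11 outcomes; every lexicographically earlier size-3 subset fails
Answer: 3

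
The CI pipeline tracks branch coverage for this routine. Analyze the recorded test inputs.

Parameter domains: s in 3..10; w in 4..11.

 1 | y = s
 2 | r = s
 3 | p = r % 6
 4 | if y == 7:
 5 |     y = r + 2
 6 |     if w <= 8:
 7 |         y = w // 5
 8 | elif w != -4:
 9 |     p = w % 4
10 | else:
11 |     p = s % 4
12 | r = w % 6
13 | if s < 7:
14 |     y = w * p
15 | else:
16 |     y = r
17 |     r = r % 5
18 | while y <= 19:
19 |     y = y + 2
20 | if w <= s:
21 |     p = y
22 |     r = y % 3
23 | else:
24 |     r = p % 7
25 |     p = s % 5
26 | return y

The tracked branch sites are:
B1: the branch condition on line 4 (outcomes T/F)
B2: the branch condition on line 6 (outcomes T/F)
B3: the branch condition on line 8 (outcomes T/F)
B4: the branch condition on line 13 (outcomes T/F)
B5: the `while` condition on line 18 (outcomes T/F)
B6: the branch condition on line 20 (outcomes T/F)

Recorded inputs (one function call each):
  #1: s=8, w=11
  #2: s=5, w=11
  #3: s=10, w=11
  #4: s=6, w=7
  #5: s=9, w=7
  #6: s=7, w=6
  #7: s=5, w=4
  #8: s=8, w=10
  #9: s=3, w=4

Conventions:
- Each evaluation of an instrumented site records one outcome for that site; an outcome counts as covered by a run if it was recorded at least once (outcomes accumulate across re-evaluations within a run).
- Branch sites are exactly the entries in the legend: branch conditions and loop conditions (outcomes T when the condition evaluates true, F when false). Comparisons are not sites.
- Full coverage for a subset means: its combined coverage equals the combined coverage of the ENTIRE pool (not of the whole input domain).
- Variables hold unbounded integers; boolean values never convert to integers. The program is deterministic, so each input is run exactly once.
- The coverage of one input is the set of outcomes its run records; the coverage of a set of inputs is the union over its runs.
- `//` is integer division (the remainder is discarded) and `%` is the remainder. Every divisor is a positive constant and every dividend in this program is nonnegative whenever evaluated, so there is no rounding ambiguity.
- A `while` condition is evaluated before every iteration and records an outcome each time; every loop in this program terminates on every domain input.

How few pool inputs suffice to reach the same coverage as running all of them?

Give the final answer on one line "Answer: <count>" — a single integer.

#1 (s=8, w=11) -> covered: B1=F, B3=T, B4=F, B5=T, B5=F, B6=F
#2 (s=5, w=11) -> covered: B1=F, B3=T, B4=T, B5=F, B6=F
#3 (s=10, w=11) -> covered: B1=F, B3=T, B4=F, B5=T, B5=F, B6=F
#4 (s=6, w=7) -> covered: B1=F, B3=T, B4=T, B5=F, B6=F
#5 (s=9, w=7) -> covered: B1=F, B3=T, B4=F, B5=T, B5=F, B6=T
#6 (s=7, w=6) -> covered: B1=T, B2=T, B4=F, B5=T, B5=F, B6=T
#7 (s=5, w=4) -> covered: B1=F, B3=T, B4=T, B5=T, B5=F, B6=T
#8 (s=8, w=10) -> covered: B1=F, B3=T, B4=F, B5=T, B5=F, B6=F
#9 (s=3, w=4) -> covered: B1=F, B3=T, B4=T, B5=T, B5=F, B6=F
the full pool covers 10 outcomes: B1=T, B1=F, B2=T, B3=T, B4=T, B4=F, B5=T, B5=F, B6=T, B6=F
every size-1 subset falls short of the 10 outcomes (best: 6/10)
size 2: inputs {2, 6} cover all 10 outcomes, and no lexicographically smaller subset of this size does

Answer: 2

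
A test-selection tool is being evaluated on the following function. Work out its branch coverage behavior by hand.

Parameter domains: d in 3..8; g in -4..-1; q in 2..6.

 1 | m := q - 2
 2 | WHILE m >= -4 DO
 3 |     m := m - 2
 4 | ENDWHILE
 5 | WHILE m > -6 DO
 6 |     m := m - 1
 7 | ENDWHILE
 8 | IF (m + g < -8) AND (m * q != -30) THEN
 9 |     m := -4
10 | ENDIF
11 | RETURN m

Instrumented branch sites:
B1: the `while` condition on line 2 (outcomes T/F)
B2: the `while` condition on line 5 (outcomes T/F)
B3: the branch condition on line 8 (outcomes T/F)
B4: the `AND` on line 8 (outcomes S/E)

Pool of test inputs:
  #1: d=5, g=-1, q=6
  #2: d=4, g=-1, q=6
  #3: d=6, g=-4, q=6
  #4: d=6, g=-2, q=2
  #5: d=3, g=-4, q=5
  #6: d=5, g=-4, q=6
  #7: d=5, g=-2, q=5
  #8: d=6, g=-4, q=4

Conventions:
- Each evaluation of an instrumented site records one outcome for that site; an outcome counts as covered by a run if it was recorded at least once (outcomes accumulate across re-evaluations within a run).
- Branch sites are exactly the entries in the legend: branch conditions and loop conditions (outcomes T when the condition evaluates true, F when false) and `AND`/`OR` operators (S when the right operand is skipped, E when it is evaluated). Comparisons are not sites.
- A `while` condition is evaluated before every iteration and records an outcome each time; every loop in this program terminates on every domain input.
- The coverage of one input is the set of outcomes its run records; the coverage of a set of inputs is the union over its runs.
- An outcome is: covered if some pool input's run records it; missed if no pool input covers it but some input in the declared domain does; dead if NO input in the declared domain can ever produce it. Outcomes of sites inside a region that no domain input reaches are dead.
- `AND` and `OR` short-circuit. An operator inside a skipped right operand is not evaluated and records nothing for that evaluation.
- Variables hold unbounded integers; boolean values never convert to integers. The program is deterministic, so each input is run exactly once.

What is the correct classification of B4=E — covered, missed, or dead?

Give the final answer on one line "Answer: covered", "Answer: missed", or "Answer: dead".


B4=E is recorded by pool input(s) 3, 5, 6, 8 -> covered
Answer: covered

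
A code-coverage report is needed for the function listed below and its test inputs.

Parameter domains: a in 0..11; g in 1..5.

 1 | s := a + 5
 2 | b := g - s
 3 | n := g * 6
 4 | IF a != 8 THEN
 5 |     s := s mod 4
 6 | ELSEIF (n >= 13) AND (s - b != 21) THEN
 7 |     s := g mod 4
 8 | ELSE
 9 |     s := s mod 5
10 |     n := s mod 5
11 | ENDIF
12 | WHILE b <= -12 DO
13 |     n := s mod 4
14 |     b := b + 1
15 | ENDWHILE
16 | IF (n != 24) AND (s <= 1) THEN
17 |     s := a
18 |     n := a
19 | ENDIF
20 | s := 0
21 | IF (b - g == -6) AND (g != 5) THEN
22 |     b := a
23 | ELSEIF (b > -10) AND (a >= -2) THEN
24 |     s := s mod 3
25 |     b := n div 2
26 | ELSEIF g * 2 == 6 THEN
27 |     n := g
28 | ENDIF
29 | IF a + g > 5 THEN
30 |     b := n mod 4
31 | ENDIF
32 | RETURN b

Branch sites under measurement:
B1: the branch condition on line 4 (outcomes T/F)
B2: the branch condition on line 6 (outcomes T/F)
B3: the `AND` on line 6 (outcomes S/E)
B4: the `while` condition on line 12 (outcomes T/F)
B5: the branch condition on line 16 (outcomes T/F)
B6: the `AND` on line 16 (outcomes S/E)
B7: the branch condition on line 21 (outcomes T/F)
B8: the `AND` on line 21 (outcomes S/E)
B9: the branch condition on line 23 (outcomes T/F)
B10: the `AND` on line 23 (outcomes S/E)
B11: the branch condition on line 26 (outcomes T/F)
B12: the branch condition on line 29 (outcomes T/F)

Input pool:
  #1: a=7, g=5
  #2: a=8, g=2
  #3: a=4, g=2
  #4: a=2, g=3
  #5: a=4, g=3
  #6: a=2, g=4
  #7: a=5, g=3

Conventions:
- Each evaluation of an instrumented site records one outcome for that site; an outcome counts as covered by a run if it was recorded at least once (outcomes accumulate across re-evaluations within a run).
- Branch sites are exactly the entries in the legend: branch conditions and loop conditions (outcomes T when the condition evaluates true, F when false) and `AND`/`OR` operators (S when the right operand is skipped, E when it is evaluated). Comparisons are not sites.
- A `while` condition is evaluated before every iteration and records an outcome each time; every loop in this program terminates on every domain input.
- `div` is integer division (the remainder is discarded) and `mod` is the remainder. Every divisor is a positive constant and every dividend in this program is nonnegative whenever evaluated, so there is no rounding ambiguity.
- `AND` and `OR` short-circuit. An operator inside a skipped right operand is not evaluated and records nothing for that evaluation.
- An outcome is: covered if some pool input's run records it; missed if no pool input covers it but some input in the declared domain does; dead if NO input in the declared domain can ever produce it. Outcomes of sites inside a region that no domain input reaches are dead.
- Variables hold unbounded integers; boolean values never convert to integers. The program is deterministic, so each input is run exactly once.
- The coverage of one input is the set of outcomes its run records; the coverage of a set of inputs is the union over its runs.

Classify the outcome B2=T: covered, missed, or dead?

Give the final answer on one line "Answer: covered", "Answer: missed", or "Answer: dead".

no pool input records B2=T
but domain input (a=8, g=3) does record it -> reachable, so missed

Answer: missed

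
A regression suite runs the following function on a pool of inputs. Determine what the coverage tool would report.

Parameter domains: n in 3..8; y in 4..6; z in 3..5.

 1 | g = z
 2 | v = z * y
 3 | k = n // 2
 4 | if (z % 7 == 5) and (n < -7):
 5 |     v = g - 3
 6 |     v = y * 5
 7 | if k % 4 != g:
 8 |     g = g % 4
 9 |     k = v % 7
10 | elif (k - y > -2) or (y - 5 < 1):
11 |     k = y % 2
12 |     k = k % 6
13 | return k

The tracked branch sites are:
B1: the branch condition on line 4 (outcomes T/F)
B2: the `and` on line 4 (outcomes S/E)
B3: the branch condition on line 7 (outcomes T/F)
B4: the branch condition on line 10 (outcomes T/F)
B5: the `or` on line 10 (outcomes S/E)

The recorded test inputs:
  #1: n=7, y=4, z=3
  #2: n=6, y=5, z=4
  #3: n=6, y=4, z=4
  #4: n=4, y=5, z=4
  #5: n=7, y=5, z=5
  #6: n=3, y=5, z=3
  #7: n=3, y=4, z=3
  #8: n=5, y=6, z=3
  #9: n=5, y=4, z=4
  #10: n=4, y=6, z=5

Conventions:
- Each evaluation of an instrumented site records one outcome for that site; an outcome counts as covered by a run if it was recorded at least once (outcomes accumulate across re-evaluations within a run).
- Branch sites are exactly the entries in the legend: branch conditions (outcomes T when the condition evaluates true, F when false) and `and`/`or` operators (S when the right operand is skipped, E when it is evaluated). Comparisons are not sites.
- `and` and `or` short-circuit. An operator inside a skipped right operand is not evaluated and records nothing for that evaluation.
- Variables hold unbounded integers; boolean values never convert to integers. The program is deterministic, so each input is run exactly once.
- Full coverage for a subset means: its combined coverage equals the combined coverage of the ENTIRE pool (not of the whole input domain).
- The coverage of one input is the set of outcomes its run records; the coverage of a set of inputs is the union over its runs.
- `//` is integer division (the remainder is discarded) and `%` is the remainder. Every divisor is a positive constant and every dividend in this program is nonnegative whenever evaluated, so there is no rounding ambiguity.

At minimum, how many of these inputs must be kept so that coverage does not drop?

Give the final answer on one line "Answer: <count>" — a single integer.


test 1 (n=7, y=4, z=3) fires B2->S, B1->F, B3->F, B5->S, B4->T; hits B1=F, B2=S, B3=F, B4=T, B5=S
test 2 (n=6, y=5, z=4) fires B2->S, B1->F, B3->T; hits B1=F, B2=S, B3=T
test 3 (n=6, y=4, z=4) fires B2->S, B1->F, B3->T; hits B1=F, B2=S, B3=T
test 4 (n=4, y=5, z=4) fires B2->S, B1->F, B3->T; hits B1=F, B2=S, B3=T
test 5 (n=7, y=5, z=5) fires B2->E, B1->F, B3->T; hits B1=F, B2=E, B3=T
test 6 (n=3, y=5, z=3) fires B2->S, B1->F, B3->T; hits B1=F, B2=S, B3=T
test 7 (n=3, y=4, z=3) fires B2->S, B1->F, B3->T; hits B1=F, B2=S, B3=T
test 8 (n=5, y=6, z=3) fires B2->S, B1->F, B3->T; hits B1=F, B2=S, B3=T
test 9 (n=5, y=4, z=4) fires B2->S, B1->F, B3->T; hits B1=F, B2=S, B3=T
test 10 (n=4, y=6, z=5) fires B2->E, B1->F, B3->T; hits B1=F, B2=E, B3=T
the full pool covers 7 outcomes: B1=F, B2=S, B2=E, B3=T, B3=F, B4=T, B5=S
checked all size-1 subsets: none covers 7 outcomes (max 5/7)
size 2: inputs {1, 5} cover all 7 outcomes, and no lexicographically smaller subset of this size does
Answer: 2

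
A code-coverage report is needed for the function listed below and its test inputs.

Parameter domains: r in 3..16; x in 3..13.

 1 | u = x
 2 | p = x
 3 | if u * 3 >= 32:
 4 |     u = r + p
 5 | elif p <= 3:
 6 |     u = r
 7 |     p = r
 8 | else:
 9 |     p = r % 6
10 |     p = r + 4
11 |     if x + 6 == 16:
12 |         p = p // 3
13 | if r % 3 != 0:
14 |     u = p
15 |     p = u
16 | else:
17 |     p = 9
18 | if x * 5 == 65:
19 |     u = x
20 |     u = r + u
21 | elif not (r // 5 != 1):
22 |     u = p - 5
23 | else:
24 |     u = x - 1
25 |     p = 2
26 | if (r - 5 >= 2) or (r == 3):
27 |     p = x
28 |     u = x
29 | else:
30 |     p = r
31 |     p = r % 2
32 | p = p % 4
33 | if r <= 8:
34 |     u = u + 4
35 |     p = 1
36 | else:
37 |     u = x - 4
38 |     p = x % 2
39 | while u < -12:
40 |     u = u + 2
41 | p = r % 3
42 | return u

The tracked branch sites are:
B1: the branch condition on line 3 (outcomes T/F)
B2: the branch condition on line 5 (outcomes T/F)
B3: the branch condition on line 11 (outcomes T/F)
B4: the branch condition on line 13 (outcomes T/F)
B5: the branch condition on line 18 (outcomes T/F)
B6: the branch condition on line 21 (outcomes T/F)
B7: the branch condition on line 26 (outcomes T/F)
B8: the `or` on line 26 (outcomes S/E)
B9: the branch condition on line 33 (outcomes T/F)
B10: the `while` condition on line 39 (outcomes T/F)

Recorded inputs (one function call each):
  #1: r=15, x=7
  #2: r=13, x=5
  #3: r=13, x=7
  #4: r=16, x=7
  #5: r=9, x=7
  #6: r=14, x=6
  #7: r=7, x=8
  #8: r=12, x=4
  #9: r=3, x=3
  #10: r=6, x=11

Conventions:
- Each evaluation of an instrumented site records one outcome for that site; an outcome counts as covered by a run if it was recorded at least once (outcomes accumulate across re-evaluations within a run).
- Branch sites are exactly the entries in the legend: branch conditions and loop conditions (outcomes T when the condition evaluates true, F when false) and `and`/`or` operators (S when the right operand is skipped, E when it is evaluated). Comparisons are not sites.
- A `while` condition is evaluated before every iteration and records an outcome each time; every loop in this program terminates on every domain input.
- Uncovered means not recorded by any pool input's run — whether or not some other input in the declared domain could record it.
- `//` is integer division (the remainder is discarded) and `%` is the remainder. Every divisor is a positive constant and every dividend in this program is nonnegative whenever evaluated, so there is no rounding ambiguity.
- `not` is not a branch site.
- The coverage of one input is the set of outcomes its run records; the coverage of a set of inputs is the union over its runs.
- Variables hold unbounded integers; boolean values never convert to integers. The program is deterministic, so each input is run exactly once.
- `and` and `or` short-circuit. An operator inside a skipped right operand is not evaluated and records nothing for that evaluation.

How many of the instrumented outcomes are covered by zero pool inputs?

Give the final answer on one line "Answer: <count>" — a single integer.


run #1 (r=15, x=7) records B1=F, B2=F, B3=F, B4=F, B5=F, B6=F, B7=T, B8=S, B9=F, B10=F
run #2 (r=13, x=5) records B1=F, B2=F, B3=F, B4=T, B5=F, B6=F, B7=T, B8=S, B9=F, B10=F
run #3 (r=13, x=7) records B1=F, B2=F, B3=F, B4=T, B5=F, B6=F, B7=T, B8=S, B9=F, B10=F
run #4 (r=16, x=7) records B1=F, B2=F, B3=F, B4=T, B5=F, B6=F, B7=T, B8=S, B9=F, B10=F
run #5 (r=9, x=7) records B1=F, B2=F, B3=F, B4=F, B5=F, B6=T, B7=T, B8=S, B9=F, B10=F
run #6 (r=14, x=6) records B1=F, B2=F, B3=F, B4=T, B5=F, B6=F, B7=T, B8=S, B9=F, B10=F
run #7 (r=7, x=8) records B1=F, B2=F, B3=F, B4=T, B5=F, B6=T, B7=T, B8=S, B9=T, B10=F
run #8 (r=12, x=4) records B1=F, B2=F, B3=F, B4=F, B5=F, B6=F, B7=T, B8=S, B9=F, B10=F
run #9 (r=3, x=3) records B1=F, B2=T, B4=F, B5=F, B6=F, B7=T, B8=E, B9=T, B10=F
run #10 (r=6, x=11) records B1=T, B4=F, B5=F, B6=T, B7=F, B8=E, B9=T, B10=F
union over the pool: B1=T, B1=F, B2=T, B2=F, B3=F, B4=T, B4=F, B5=F, B6=T, B6=F, B7=T, B7=F, B8=S, B8=E, B9=T, B9=F, B10=F
uncovered (3 of 20): B3=T, B5=T, B10=T
Answer: 3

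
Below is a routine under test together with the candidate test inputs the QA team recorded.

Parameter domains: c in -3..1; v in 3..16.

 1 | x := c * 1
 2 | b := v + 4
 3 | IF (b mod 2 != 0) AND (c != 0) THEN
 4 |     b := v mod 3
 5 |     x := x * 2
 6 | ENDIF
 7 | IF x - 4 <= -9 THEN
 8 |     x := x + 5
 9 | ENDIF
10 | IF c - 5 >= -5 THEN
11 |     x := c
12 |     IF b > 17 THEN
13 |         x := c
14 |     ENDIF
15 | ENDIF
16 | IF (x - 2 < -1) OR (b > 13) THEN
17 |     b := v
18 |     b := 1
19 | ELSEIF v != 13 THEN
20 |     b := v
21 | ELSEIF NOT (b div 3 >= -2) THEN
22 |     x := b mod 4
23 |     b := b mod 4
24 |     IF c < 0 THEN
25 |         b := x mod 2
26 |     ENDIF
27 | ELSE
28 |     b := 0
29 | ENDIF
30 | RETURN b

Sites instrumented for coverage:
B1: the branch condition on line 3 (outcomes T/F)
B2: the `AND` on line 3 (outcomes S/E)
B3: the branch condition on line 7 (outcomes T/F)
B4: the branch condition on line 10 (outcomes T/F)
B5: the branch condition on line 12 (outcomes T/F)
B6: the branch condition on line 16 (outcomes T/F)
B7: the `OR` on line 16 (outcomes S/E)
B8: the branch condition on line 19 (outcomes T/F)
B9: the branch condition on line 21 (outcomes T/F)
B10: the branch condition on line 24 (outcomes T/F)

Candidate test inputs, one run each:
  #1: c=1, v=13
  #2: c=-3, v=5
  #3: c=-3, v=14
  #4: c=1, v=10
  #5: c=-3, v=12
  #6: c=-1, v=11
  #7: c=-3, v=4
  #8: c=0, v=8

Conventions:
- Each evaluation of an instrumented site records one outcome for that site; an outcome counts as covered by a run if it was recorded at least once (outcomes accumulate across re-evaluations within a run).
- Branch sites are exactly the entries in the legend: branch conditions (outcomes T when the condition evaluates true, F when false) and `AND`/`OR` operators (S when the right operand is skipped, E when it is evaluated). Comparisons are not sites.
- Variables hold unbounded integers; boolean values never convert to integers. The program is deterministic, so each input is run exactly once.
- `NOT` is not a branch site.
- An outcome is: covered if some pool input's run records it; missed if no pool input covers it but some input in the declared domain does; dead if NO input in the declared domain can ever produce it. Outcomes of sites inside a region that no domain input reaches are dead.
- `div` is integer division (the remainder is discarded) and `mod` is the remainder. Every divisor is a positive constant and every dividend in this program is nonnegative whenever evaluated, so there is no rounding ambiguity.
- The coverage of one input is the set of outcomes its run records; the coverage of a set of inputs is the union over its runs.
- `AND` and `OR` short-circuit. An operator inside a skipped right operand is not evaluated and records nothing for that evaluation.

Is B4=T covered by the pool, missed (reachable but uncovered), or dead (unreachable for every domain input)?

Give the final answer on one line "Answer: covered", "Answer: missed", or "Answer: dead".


B4=T is recorded by pool input(s) 1, 4, 8 -> covered
Answer: covered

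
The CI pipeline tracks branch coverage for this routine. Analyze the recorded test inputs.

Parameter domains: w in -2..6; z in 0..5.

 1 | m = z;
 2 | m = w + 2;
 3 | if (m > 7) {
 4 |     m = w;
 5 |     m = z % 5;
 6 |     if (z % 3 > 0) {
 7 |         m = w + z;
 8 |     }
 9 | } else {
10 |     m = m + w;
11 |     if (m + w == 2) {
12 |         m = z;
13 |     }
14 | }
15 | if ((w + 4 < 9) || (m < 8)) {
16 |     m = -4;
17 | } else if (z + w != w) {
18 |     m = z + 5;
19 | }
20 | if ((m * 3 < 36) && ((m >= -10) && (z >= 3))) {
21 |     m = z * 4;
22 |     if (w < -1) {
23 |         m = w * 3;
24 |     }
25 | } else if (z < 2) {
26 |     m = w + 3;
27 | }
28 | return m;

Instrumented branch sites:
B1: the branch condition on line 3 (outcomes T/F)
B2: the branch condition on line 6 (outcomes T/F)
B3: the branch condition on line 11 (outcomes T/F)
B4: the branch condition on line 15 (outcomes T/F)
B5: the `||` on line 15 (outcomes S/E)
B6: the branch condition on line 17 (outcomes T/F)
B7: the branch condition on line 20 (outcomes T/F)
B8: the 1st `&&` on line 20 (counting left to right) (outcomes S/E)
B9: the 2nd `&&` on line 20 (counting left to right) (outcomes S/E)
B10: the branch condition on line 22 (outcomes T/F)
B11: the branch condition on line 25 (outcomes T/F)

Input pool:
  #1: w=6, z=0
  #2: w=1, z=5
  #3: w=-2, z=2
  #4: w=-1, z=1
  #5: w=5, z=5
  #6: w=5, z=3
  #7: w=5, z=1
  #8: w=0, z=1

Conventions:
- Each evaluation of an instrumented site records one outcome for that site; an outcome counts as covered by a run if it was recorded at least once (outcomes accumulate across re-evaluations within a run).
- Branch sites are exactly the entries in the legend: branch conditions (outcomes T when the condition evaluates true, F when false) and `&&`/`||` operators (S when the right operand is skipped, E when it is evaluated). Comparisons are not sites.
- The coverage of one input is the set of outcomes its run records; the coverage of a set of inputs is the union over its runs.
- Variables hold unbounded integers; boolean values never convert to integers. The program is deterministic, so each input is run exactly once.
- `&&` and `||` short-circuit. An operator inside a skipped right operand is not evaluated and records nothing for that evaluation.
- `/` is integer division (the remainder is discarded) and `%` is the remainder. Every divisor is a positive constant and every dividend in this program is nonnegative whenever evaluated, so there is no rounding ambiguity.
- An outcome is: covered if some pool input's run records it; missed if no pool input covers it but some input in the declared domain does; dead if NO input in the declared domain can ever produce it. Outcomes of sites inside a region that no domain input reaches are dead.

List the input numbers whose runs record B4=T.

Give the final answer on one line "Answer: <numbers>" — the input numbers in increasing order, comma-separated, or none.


input #1 (w=6, z=0): produces B4=T
input #2 (w=1, z=5): produces B4=T
input #3 (w=-2, z=2): produces B4=T
input #4 (w=-1, z=1): produces B4=T
input #5 (w=5, z=5): does not produce B4=T
input #6 (w=5, z=3): does not produce B4=T
input #7 (w=5, z=1): does not produce B4=T
input #8 (w=0, z=1): produces B4=T
Answer: 1, 2, 3, 4, 8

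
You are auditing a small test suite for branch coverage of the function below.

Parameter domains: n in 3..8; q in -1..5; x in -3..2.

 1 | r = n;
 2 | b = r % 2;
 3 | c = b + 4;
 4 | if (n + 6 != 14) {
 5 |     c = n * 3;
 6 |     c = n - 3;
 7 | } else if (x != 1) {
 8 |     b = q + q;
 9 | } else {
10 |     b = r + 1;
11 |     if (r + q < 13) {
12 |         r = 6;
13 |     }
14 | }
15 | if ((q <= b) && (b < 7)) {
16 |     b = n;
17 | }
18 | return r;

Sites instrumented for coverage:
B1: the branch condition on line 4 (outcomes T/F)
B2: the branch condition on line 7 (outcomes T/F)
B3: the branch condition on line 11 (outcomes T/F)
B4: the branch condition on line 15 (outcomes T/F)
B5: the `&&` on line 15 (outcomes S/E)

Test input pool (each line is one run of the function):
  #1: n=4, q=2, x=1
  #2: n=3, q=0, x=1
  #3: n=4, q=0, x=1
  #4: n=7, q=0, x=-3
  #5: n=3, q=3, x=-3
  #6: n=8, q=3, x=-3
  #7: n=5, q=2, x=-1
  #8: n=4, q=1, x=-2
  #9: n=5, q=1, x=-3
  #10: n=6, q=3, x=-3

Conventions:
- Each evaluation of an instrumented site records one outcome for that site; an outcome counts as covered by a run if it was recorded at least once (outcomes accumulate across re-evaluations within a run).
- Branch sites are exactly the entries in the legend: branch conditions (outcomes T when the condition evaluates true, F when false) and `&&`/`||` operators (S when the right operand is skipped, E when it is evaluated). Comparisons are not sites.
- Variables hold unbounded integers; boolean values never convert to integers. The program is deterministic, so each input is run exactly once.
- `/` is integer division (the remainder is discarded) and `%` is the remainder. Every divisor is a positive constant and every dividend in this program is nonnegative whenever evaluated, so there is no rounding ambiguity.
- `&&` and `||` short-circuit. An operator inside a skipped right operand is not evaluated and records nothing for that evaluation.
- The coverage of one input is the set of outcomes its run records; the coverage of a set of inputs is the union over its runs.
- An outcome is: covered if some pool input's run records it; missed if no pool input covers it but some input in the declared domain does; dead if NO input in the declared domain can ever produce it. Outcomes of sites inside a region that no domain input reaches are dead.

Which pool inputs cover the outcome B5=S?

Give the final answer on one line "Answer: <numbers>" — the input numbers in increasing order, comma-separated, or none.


input #1 (n=4, q=2, x=1): produces B5=S
input #2 (n=3, q=0, x=1): does not produce B5=S
input #3 (n=4, q=0, x=1): does not produce B5=S
input #4 (n=7, q=0, x=-3): does not produce B5=S
input #5 (n=3, q=3, x=-3): produces B5=S
input #6 (n=8, q=3, x=-3): does not produce B5=S
input #7 (n=5, q=2, x=-1): produces B5=S
input #8 (n=4, q=1, x=-2): produces B5=S
input #9 (n=5, q=1, x=-3): does not produce B5=S
input #10 (n=6, q=3, x=-3): produces B5=S
Answer: 1, 5, 7, 8, 10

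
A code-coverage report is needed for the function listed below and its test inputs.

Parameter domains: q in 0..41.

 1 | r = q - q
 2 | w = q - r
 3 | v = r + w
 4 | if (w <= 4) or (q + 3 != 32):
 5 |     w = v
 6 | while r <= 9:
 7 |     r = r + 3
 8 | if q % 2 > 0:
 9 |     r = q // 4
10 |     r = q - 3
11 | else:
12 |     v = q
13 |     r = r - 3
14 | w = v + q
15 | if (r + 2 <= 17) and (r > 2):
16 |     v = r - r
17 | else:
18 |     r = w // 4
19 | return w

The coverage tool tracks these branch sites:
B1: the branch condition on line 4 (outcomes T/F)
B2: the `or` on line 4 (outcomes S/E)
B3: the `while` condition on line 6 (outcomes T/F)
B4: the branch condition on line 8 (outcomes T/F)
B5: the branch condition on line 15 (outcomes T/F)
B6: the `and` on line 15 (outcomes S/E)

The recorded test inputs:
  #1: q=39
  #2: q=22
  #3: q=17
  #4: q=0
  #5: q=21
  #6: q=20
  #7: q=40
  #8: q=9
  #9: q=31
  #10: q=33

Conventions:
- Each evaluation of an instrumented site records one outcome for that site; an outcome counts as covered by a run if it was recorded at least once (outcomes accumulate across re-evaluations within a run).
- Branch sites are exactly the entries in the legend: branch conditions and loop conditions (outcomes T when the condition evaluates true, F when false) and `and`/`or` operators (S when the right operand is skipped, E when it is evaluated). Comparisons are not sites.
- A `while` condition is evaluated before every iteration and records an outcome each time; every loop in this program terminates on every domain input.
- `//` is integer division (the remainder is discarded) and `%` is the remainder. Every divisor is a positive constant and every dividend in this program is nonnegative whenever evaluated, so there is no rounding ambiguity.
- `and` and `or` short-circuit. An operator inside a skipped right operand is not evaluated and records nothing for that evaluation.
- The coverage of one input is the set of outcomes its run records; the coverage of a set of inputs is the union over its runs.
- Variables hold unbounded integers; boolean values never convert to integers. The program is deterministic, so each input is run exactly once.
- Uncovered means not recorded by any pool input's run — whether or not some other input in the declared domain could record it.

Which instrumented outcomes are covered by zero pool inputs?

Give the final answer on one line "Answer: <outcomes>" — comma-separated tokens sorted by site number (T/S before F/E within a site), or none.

input #1, q=39: events B2->E, B1->T, B3->T, B3->T, B3->T, B3->T, B3->F, B4->T, B6->S, B5->F; outcomes B1=T, B2=E, B3=T, B3=F, B4=T, B5=F, B6=S
input #2, q=22: events B2->E, B1->T, B3->T, B3->T, B3->T, B3->T, B3->F, B4->F, B6->E, B5->T; outcomes B1=T, B2=E, B3=T, B3=F, B4=F, B5=T, B6=E
input #3, q=17: events B2->E, B1->T, B3->T, B3->T, B3->T, B3->T, B3->F, B4->T, B6->E, B5->T; outcomes B1=T, B2=E, B3=T, B3=F, B4=T, B5=T, B6=E
input #4, q=0: events B2->S, B1->T, B3->T, B3->T, B3->T, B3->T, B3->F, B4->F, B6->E, B5->T; outcomes B1=T, B2=S, B3=T, B3=F, B4=F, B5=T, B6=E
input #5, q=21: events B2->E, B1->T, B3->T, B3->T, B3->T, B3->T, B3->F, B4->T, B6->S, B5->F; outcomes B1=T, B2=E, B3=T, B3=F, B4=T, B5=F, B6=S
input #6, q=20: events B2->E, B1->T, B3->T, B3->T, B3->T, B3->T, B3->F, B4->F, B6->E, B5->T; outcomes B1=T, B2=E, B3=T, B3=F, B4=F, B5=T, B6=E
input #7, q=40: events B2->E, B1->T, B3->T, B3->T, B3->T, B3->T, B3->F, B4->F, B6->E, B5->T; outcomes B1=T, B2=E, B3=T, B3=F, B4=F, B5=T, B6=E
input #8, q=9: events B2->E, B1->T, B3->T, B3->T, B3->T, B3->T, B3->F, B4->T, B6->E, B5->T; outcomes B1=T, B2=E, B3=T, B3=F, B4=T, B5=T, B6=E
input #9, q=31: events B2->E, B1->T, B3->T, B3->T, B3->T, B3->T, B3->F, B4->T, B6->S, B5->F; outcomes B1=T, B2=E, B3=T, B3=F, B4=T, B5=F, B6=S
input #10, q=33: events B2->E, B1->T, B3->T, B3->T, B3->T, B3->T, B3->F, B4->T, B6->S, B5->F; outcomes B1=T, B2=E, B3=T, B3=F, B4=T, B5=F, B6=S
union over the pool: B1=T, B2=S, B2=E, B3=T, B3=F, B4=T, B4=F, B5=T, B5=F, B6=S, B6=E
uncovered (1 of 12): B1=F

Answer: B1=F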